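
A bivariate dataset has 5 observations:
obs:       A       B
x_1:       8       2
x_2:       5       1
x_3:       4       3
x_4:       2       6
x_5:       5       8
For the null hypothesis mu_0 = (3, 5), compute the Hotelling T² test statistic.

Step 1 — sample mean vector:
  mean(A) = (8 + 5 + 4 + 2 + 5) / 5 = 24/5 = 4.8
  mean(B) = (2 + 1 + 3 + 6 + 8) / 5 = 20/5 = 4
  x̄ = (4.8, 4),  deviation x̄ - mu_0 = (4.8, 4) - (3, 5) = (1.8, -1).

Step 2 — sample covariance matrix, S[i,j] = (1/(n-1)) · Σ_k (x_{k,i} - mean_i) · (x_{k,j} - mean_j), divisor n-1 = 4:
  S[A,A] = ((3.2)·(3.2) + (0.2)·(0.2) + (-0.8)·(-0.8) + (-2.8)·(-2.8) + (0.2)·(0.2)) / 4 = 18.8/4 = 4.7
  S[A,B] = ((3.2)·(-2) + (0.2)·(-3) + (-0.8)·(-1) + (-2.8)·(2) + (0.2)·(4)) / 4 = -11/4 = -2.75
  S[B,B] = ((-2)·(-2) + (-3)·(-3) + (-1)·(-1) + (2)·(2) + (4)·(4)) / 4 = 34/4 = 8.5
  S = [[4.7, -2.75],
 [-2.75, 8.5]].

Step 3 — invert S. det(S) = 4.7·8.5 - (-2.75)² = 32.3875.
  S^{-1} = (1/det) · [[d, -b], [-b, a]] = [[0.2624, 0.0849],
 [0.0849, 0.1451]].

Step 4 — quadratic form (x̄ - mu_0)^T · S^{-1} · (x̄ - mu_0):
  S^{-1} · (x̄ - mu_0) = (0.3875, 0.0077),
  (x̄ - mu_0)^T · [...] = (1.8)·(0.3875) + (-1)·(0.0077) = 0.6898.

Step 5 — scale by n: T² = 5 · 0.6898 = 3.4489.

T² ≈ 3.4489


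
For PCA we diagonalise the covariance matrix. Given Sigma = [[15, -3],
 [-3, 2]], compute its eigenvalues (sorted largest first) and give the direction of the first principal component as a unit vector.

Step 1 — characteristic polynomial of 2×2 Sigma:
  det(Sigma - λI) = λ² - trace · λ + det = 0.
  trace = 15 + 2 = 17, det = 15·2 - (-3)² = 21.
Step 2 — discriminant:
  Δ = trace² - 4·det = 289 - 84 = 205.
Step 3 — eigenvalues:
  λ = (trace ± √Δ)/2 = (17 ± 14.3178)/2,
  λ_1 = 15.6589,  λ_2 = 1.3411.

Step 4 — unit eigenvector for λ_1: solve (Sigma - λ_1 I)v = 0. First row:
  (15 - 15.6589)·v_x + (-3)·v_y = 0, i.e. (-0.6589)·v_x + (-3)·v_y = 0,
  so v ∝ (b, λ_1 - a) = (-3, 0.6589); multiply by -1 so the first entry is positive: u = (3, -0.6589).
  ||u|| = √((3)² + (-0.6589)²) = √(9.4342) ≈ 3.0715,
  v_1 = u/||u|| ≈ (0.9767, -0.2145) (||v_1|| = 1).

λ_1 = 15.6589,  λ_2 = 1.3411;  v_1 ≈ (0.9767, -0.2145)


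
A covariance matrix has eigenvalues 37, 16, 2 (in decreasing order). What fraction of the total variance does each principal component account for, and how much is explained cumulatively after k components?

Step 1 — total variance = trace(Sigma) = Σ λ_i = 37 + 16 + 2 = 55.

Step 2 — fraction explained by component i = λ_i / Σ λ:
  PC1: 37/55 = 0.6727
  PC2: 16/55 = 0.2909
  PC3: 2/55 = 0.0364

Step 3 — cumulative fraction after k components = (λ_1 + ... + λ_k) / Σ λ:
  k = 1: 37/55 = 0.6727
  k = 2: (37 + 16)/55 = 53/55 = 0.9636
  k = 3: (37 + 16 + 2)/55 = 55/55 = 1

Summary (fraction, with percent):

explained: PC1 0.6727 (67.27%), PC2 0.2909 (29.09%), PC3 0.0364 (3.64%);  cumulative: 0.6727, 0.9636, 1


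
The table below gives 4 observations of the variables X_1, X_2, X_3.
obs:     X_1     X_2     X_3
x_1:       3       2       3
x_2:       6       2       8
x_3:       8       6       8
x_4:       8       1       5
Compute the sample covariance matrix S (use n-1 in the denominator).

Step 1 — column means:
  mean(X_1) = (3 + 6 + 8 + 8) / 4 = 25/4 = 6.25
  mean(X_2) = (2 + 2 + 6 + 1) / 4 = 11/4 = 2.75
  mean(X_3) = (3 + 8 + 8 + 5) / 4 = 24/4 = 6

Step 2 — sample covariance S[i,j] = (1/(n-1)) · Σ_k (x_{k,i} - mean_i) · (x_{k,j} - mean_j), with n-1 = 3.
  S[X_1,X_1] = ((-3.25)·(-3.25) + (-0.25)·(-0.25) + (1.75)·(1.75) + (1.75)·(1.75)) / 3 = 16.75/3 = 5.5833
  S[X_1,X_2] = ((-3.25)·(-0.75) + (-0.25)·(-0.75) + (1.75)·(3.25) + (1.75)·(-1.75)) / 3 = 5.25/3 = 1.75
  S[X_1,X_3] = ((-3.25)·(-3) + (-0.25)·(2) + (1.75)·(2) + (1.75)·(-1)) / 3 = 11/3 = 3.6667
  S[X_2,X_2] = ((-0.75)·(-0.75) + (-0.75)·(-0.75) + (3.25)·(3.25) + (-1.75)·(-1.75)) / 3 = 14.75/3 = 4.9167
  S[X_2,X_3] = ((-0.75)·(-3) + (-0.75)·(2) + (3.25)·(2) + (-1.75)·(-1)) / 3 = 9/3 = 3
  S[X_3,X_3] = ((-3)·(-3) + (2)·(2) + (2)·(2) + (-1)·(-1)) / 3 = 18/3 = 6

S is symmetric (S[j,i] = S[i,j]). Assembling:

S = [[5.5833, 1.75, 3.6667],
 [1.75, 4.9167, 3],
 [3.6667, 3, 6]]


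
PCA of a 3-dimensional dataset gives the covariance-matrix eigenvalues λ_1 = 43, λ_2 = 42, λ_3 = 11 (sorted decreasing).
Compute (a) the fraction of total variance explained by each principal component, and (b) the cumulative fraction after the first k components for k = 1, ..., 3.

Step 1 — total variance = trace(Sigma) = Σ λ_i = 43 + 42 + 11 = 96.

Step 2 — fraction explained by component i = λ_i / Σ λ:
  PC1: 43/96 = 0.4479
  PC2: 42/96 = 0.4375
  PC3: 11/96 = 0.1146

Step 3 — cumulative fraction after k components = (λ_1 + ... + λ_k) / Σ λ:
  k = 1: 43/96 = 0.4479
  k = 2: (43 + 42)/96 = 85/96 = 0.8854
  k = 3: (43 + 42 + 11)/96 = 96/96 = 1

Summary (fraction, with percent):

explained: PC1 0.4479 (44.79%), PC2 0.4375 (43.75%), PC3 0.1146 (11.46%);  cumulative: 0.4479, 0.8854, 1


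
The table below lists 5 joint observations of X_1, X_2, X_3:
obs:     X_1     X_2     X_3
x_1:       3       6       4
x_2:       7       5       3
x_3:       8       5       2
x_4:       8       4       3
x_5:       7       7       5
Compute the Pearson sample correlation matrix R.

Step 1 — column means:
  mean(X_1) = (3 + 7 + 8 + 8 + 7) / 5 = 33/5 = 6.6
  mean(X_2) = (6 + 5 + 5 + 4 + 7) / 5 = 27/5 = 5.4
  mean(X_3) = (4 + 3 + 2 + 3 + 5) / 5 = 17/5 = 3.4

Step 2 — sample variances and covariances s[i,j] = (1/(n-1)) · Σ_k (x_{k,i} - mean_i) · (x_{k,j} - mean_j), with n-1 = 4:
  s[X_1,X_1] = ((-3.6)·(-3.6) + (0.4)·(0.4) + (1.4)·(1.4) + (1.4)·(1.4) + (0.4)·(0.4)) / 4 = 17.2/4 = 4.3
  s[X_1,X_2] = ((-3.6)·(0.6) + (0.4)·(-0.4) + (1.4)·(-0.4) + (1.4)·(-1.4) + (0.4)·(1.6)) / 4 = -4.2/4 = -1.05
  s[X_1,X_3] = ((-3.6)·(0.6) + (0.4)·(-0.4) + (1.4)·(-1.4) + (1.4)·(-0.4) + (0.4)·(1.6)) / 4 = -4.2/4 = -1.05
  s[X_2,X_2] = ((0.6)·(0.6) + (-0.4)·(-0.4) + (-0.4)·(-0.4) + (-1.4)·(-1.4) + (1.6)·(1.6)) / 4 = 5.2/4 = 1.3
  s[X_2,X_3] = ((0.6)·(0.6) + (-0.4)·(-0.4) + (-0.4)·(-1.4) + (-1.4)·(-0.4) + (1.6)·(1.6)) / 4 = 4.2/4 = 1.05
  s[X_3,X_3] = ((0.6)·(0.6) + (-0.4)·(-0.4) + (-1.4)·(-1.4) + (-0.4)·(-0.4) + (1.6)·(1.6)) / 4 = 5.2/4 = 1.3
  Sample standard deviations s_i = √(s[i,i]):
  s(X_1) = √(4.3) = 2.0736
  s(X_2) = √(1.3) = 1.1402
  s(X_3) = √(1.3) = 1.1402

Step 3 — r_{ij} = s_{ij} / (s_i · s_j):
  r[X_1,X_1] = 1 (diagonal).
  r[X_1,X_2] = -1.05 / (2.0736 · 1.1402) = -1.05 / 2.3643 = -0.4441
  r[X_1,X_3] = -1.05 / (2.0736 · 1.1402) = -1.05 / 2.3643 = -0.4441
  r[X_2,X_2] = 1 (diagonal).
  r[X_2,X_3] = 1.05 / (1.1402 · 1.1402) = 1.05 / 1.3 = 0.8077
  r[X_3,X_3] = 1 (diagonal).

R is symmetric with unit diagonal. Assembling:

R = [[1, -0.4441, -0.4441],
 [-0.4441, 1, 0.8077],
 [-0.4441, 0.8077, 1]]


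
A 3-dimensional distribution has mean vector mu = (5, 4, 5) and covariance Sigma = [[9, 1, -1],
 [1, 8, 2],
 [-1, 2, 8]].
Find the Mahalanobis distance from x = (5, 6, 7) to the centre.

Step 1 — centre the observation: (x - mu) = (0, 2, 2).

Step 2 — invert Sigma (cofactor / det for 3×3, or solve directly):
  Sigma^{-1} = [[0.1154, -0.0192, 0.0192],
 [-0.0192, 0.1365, -0.0365],
 [0.0192, -0.0365, 0.1365]].

Step 3 — form the quadratic (x - mu)^T · Sigma^{-1} · (x - mu):
  Sigma^{-1} · (x - mu) = (0, 0.2, 0.2).
  (x - mu)^T · [Sigma^{-1} · (x - mu)] = (0)·(0) + (2)·(0.2) + (2)·(0.2) = 0.8.

Step 4 — take square root: d = √(0.8) ≈ 0.8944.

d(x, mu) = √(0.8) ≈ 0.8944


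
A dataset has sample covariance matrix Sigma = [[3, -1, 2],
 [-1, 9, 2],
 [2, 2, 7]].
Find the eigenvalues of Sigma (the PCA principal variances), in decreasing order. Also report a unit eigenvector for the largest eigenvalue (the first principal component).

Step 1 — characteristic polynomial p(λ) = det(λI - Sigma) = λ³ - tr·λ² + c_1·λ - det, where tr = trace, c_1 = sum of the principal 2×2 minors, det = det(Sigma):
  tr = 3 + 9 + 7 = 19,
  c_1 = (3·9 - (-1)²) + (3·7 - (2)²) + (9·7 - (2)²) = 26 + 17 + 59 = 102,
  det = 3·(9·7 - (2)²) - (-1)·((-1)·7 - (2)·(2)) + (2)·((-1)·(2) - 9·(2)) = 3·(59) - (-1)·(-11) + (2)·(-20) = 126.
  So p(λ) = λ³ - 19λ² + 102λ - 126.
Step 2 — look for an integer root (rational root theorem: any rational root is an integer divisor of 126). Testing λ = 7:
  p(7) = 343 - 931 + 714 - 126 = 0  ✓
  Dividing out (λ - 7): p(λ) = (λ - 7)(λ² - 12λ + 18).
Step 3 — remaining eigenvalues from the quadratic λ² - 12λ + 18 = 0:
  Δ = 12² - 4·18 = 144 - 72 = 72,  λ = (12 ± √72)/2 = (12 ± 8.4853)/2 ≈ 10.2426 or 1.7574.
  Sorted: λ_1 = 10.2426,  λ_2 = 7,  λ_3 = 1.7574  (check: sum = 19 = tr ✓).

Step 4 — unit eigenvector for λ_1 ≈ 10.2426: v spans the null space of (Sigma - λ_1 I), whose rows are
  r_1 = (-7.2426, -1, 2),  r_2 = (-1, -1.2426, 2),  r_3 = (2, 2, -3.2426).
  v is orthogonal to every row, so take v ∝ r_1 × r_2 = ((-1)·(2) - (2)·(-1.2426), (2)·(-1) - (-7.2426)·(2), (-7.2426)·(-1.2426) - (-1)·(-1)) ≈ (0.4853, 12.4853, 8).
  Let u = (0.4853, 12.4853, 8).
  ||u|| = √((0.4853)² + (12.4853)² + (8)²) = √(220.1177) ≈ 14.8364,  v_1 = u/||u|| ≈ (0.0327, 0.8415, 0.5392) (||v_1|| = 1).

λ_1 = 10.2426,  λ_2 = 7,  λ_3 = 1.7574;  v_1 ≈ (0.0327, 0.8415, 0.5392)


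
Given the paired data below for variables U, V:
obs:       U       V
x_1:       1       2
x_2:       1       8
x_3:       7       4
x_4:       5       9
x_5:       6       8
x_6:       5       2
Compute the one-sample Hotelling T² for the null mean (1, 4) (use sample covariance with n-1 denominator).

Step 1 — sample mean vector:
  mean(U) = (1 + 1 + 7 + 5 + 6 + 5) / 6 = 25/6 = 4.1667
  mean(V) = (2 + 8 + 4 + 9 + 8 + 2) / 6 = 33/6 = 5.5
  x̄ = (4.1667, 5.5),  deviation x̄ - mu_0 = (4.1667, 5.5) - (1, 4) = (3.1667, 1.5).

Step 2 — sample covariance matrix, S[i,j] = (1/(n-1)) · Σ_k (x_{k,i} - mean_i) · (x_{k,j} - mean_j), divisor n-1 = 5:
  S[U,U] = ((-3.1667)·(-3.1667) + (-3.1667)·(-3.1667) + (2.8333)·(2.8333) + (0.8333)·(0.8333) + (1.8333)·(1.8333) + (0.8333)·(0.8333)) / 5 = 32.8333/5 = 6.5667
  S[U,V] = ((-3.1667)·(-3.5) + (-3.1667)·(2.5) + (2.8333)·(-1.5) + (0.8333)·(3.5) + (1.8333)·(2.5) + (0.8333)·(-3.5)) / 5 = 3.5/5 = 0.7
  S[V,V] = ((-3.5)·(-3.5) + (2.5)·(2.5) + (-1.5)·(-1.5) + (3.5)·(3.5) + (2.5)·(2.5) + (-3.5)·(-3.5)) / 5 = 51.5/5 = 10.3
  S = [[6.5667, 0.7],
 [0.7, 10.3]].

Step 3 — invert S. det(S) = 6.5667·10.3 - (0.7)² = 67.1467.
  S^{-1} = (1/det) · [[d, -b], [-b, a]] = [[0.1534, -0.0104],
 [-0.0104, 0.0978]].

Step 4 — quadratic form (x̄ - mu_0)^T · S^{-1} · (x̄ - mu_0):
  S^{-1} · (x̄ - mu_0) = (0.4701, 0.1137),
  (x̄ - mu_0)^T · [...] = (3.1667)·(0.4701) + (1.5)·(0.1137) = 1.6592.

Step 5 — scale by n: T² = 6 · 1.6592 = 9.9553.

T² ≈ 9.9553


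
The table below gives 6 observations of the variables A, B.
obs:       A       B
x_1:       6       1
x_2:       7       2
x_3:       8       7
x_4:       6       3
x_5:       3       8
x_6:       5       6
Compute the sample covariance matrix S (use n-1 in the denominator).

Step 1 — column means:
  mean(A) = (6 + 7 + 8 + 6 + 3 + 5) / 6 = 35/6 = 5.8333
  mean(B) = (1 + 2 + 7 + 3 + 8 + 6) / 6 = 27/6 = 4.5

Step 2 — sample covariance S[i,j] = (1/(n-1)) · Σ_k (x_{k,i} - mean_i) · (x_{k,j} - mean_j), with n-1 = 5.
  S[A,A] = ((0.1667)·(0.1667) + (1.1667)·(1.1667) + (2.1667)·(2.1667) + (0.1667)·(0.1667) + (-2.8333)·(-2.8333) + (-0.8333)·(-0.8333)) / 5 = 14.8333/5 = 2.9667
  S[A,B] = ((0.1667)·(-3.5) + (1.1667)·(-2.5) + (2.1667)·(2.5) + (0.1667)·(-1.5) + (-2.8333)·(3.5) + (-0.8333)·(1.5)) / 5 = -9.5/5 = -1.9
  S[B,B] = ((-3.5)·(-3.5) + (-2.5)·(-2.5) + (2.5)·(2.5) + (-1.5)·(-1.5) + (3.5)·(3.5) + (1.5)·(1.5)) / 5 = 41.5/5 = 8.3

S is symmetric (S[j,i] = S[i,j]). Assembling:

S = [[2.9667, -1.9],
 [-1.9, 8.3]]


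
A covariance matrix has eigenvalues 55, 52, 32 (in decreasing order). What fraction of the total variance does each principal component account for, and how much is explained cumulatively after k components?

Step 1 — total variance = trace(Sigma) = Σ λ_i = 55 + 52 + 32 = 139.

Step 2 — fraction explained by component i = λ_i / Σ λ:
  PC1: 55/139 = 0.3957
  PC2: 52/139 = 0.3741
  PC3: 32/139 = 0.2302

Step 3 — cumulative fraction after k components = (λ_1 + ... + λ_k) / Σ λ:
  k = 1: 55/139 = 0.3957
  k = 2: (55 + 52)/139 = 107/139 = 0.7698
  k = 3: (55 + 52 + 32)/139 = 139/139 = 1

Summary (fraction, with percent):

explained: PC1 0.3957 (39.57%), PC2 0.3741 (37.41%), PC3 0.2302 (23.02%);  cumulative: 0.3957, 0.7698, 1


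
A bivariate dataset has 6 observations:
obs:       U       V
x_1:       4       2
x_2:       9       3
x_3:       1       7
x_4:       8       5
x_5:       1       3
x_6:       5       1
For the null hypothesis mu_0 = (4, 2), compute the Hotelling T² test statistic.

Step 1 — sample mean vector:
  mean(U) = (4 + 9 + 1 + 8 + 1 + 5) / 6 = 28/6 = 4.6667
  mean(V) = (2 + 3 + 7 + 5 + 3 + 1) / 6 = 21/6 = 3.5
  x̄ = (4.6667, 3.5),  deviation x̄ - mu_0 = (4.6667, 3.5) - (4, 2) = (0.6667, 1.5).

Step 2 — sample covariance matrix, S[i,j] = (1/(n-1)) · Σ_k (x_{k,i} - mean_i) · (x_{k,j} - mean_j), divisor n-1 = 5:
  S[U,U] = ((-0.6667)·(-0.6667) + (4.3333)·(4.3333) + (-3.6667)·(-3.6667) + (3.3333)·(3.3333) + (-3.6667)·(-3.6667) + (0.3333)·(0.3333)) / 5 = 57.3333/5 = 11.4667
  S[U,V] = ((-0.6667)·(-1.5) + (4.3333)·(-0.5) + (-3.6667)·(3.5) + (3.3333)·(1.5) + (-3.6667)·(-0.5) + (0.3333)·(-2.5)) / 5 = -8/5 = -1.6
  S[V,V] = ((-1.5)·(-1.5) + (-0.5)·(-0.5) + (3.5)·(3.5) + (1.5)·(1.5) + (-0.5)·(-0.5) + (-2.5)·(-2.5)) / 5 = 23.5/5 = 4.7
  S = [[11.4667, -1.6],
 [-1.6, 4.7]].

Step 3 — invert S. det(S) = 11.4667·4.7 - (-1.6)² = 51.3333.
  S^{-1} = (1/det) · [[d, -b], [-b, a]] = [[0.0916, 0.0312],
 [0.0312, 0.2234]].

Step 4 — quadratic form (x̄ - mu_0)^T · S^{-1} · (x̄ - mu_0):
  S^{-1} · (x̄ - mu_0) = (0.1078, 0.3558),
  (x̄ - mu_0)^T · [...] = (0.6667)·(0.1078) + (1.5)·(0.3558) = 0.6056.

Step 5 — scale by n: T² = 6 · 0.6056 = 3.6338.

T² ≈ 3.6338


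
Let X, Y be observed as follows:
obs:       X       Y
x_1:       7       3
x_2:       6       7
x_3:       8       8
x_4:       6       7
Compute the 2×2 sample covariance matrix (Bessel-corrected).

Step 1 — column means:
  mean(X) = (7 + 6 + 8 + 6) / 4 = 27/4 = 6.75
  mean(Y) = (3 + 7 + 8 + 7) / 4 = 25/4 = 6.25

Step 2 — sample covariance S[i,j] = (1/(n-1)) · Σ_k (x_{k,i} - mean_i) · (x_{k,j} - mean_j), with n-1 = 3.
  S[X,X] = ((0.25)·(0.25) + (-0.75)·(-0.75) + (1.25)·(1.25) + (-0.75)·(-0.75)) / 3 = 2.75/3 = 0.9167
  S[X,Y] = ((0.25)·(-3.25) + (-0.75)·(0.75) + (1.25)·(1.75) + (-0.75)·(0.75)) / 3 = 0.25/3 = 0.0833
  S[Y,Y] = ((-3.25)·(-3.25) + (0.75)·(0.75) + (1.75)·(1.75) + (0.75)·(0.75)) / 3 = 14.75/3 = 4.9167

S is symmetric (S[j,i] = S[i,j]). Assembling:

S = [[0.9167, 0.0833],
 [0.0833, 4.9167]]


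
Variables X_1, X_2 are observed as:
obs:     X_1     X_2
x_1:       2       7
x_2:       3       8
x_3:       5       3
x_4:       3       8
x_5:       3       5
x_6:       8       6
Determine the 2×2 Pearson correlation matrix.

Step 1 — column means:
  mean(X_1) = (2 + 3 + 5 + 3 + 3 + 8) / 6 = 24/6 = 4
  mean(X_2) = (7 + 8 + 3 + 8 + 5 + 6) / 6 = 37/6 = 6.1667

Step 2 — sample variances and covariances s[i,j] = (1/(n-1)) · Σ_k (x_{k,i} - mean_i) · (x_{k,j} - mean_j), with n-1 = 5:
  s[X_1,X_1] = ((-2)·(-2) + (-1)·(-1) + (1)·(1) + (-1)·(-1) + (-1)·(-1) + (4)·(4)) / 5 = 24/5 = 4.8
  s[X_1,X_2] = ((-2)·(0.8333) + (-1)·(1.8333) + (1)·(-3.1667) + (-1)·(1.8333) + (-1)·(-1.1667) + (4)·(-0.1667)) / 5 = -8/5 = -1.6
  s[X_2,X_2] = ((0.8333)·(0.8333) + (1.8333)·(1.8333) + (-3.1667)·(-3.1667) + (1.8333)·(1.8333) + (-1.1667)·(-1.1667) + (-0.1667)·(-0.1667)) / 5 = 18.8333/5 = 3.7667
  Sample standard deviations s_i = √(s[i,i]):
  s(X_1) = √(4.8) = 2.1909
  s(X_2) = √(3.7667) = 1.9408

Step 3 — r_{ij} = s_{ij} / (s_i · s_j):
  r[X_1,X_1] = 1 (diagonal).
  r[X_1,X_2] = -1.6 / (2.1909 · 1.9408) = -1.6 / 4.2521 = -0.3763
  r[X_2,X_2] = 1 (diagonal).

R is symmetric with unit diagonal. Assembling:

R = [[1, -0.3763],
 [-0.3763, 1]]


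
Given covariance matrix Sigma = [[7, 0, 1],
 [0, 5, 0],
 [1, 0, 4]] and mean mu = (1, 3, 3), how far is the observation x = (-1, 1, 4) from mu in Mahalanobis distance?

Step 1 — centre the observation: (x - mu) = (-2, -2, 1).

Step 2 — invert Sigma (cofactor / det for 3×3, or solve directly):
  Sigma^{-1} = [[0.1481, 0, -0.037],
 [0, 0.2, 0],
 [-0.037, 0, 0.2593]].

Step 3 — form the quadratic (x - mu)^T · Sigma^{-1} · (x - mu):
  Sigma^{-1} · (x - mu) = (-0.3333, -0.4, 0.3333).
  (x - mu)^T · [Sigma^{-1} · (x - mu)] = (-2)·(-0.3333) + (-2)·(-0.4) + (1)·(0.3333) = 1.8.

Step 4 — take square root: d = √(1.8) ≈ 1.3416.

d(x, mu) = √(1.8) ≈ 1.3416


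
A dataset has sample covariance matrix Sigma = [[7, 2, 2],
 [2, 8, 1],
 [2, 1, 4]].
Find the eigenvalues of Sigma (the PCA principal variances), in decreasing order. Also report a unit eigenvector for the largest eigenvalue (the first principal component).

Step 1 — characteristic polynomial p(λ) = det(λI - Sigma) = λ³ - tr·λ² + c_1·λ - det, where tr = trace, c_1 = sum of the principal 2×2 minors, det = det(Sigma):
  tr = 7 + 8 + 4 = 19,
  c_1 = (7·8 - (2)²) + (7·4 - (2)²) + (8·4 - (1)²) = 52 + 24 + 31 = 107,
  det = 7·(8·4 - (1)²) - (2)·((2)·4 - (1)·(2)) + (2)·((2)·(1) - 8·(2)) = 7·(31) - (2)·(6) + (2)·(-14) = 177.
  So p(λ) = λ³ - 19λ² + 107λ - 177.
Step 2 — look for an integer root (rational root theorem: any rational root is an integer divisor of 177). Testing λ = 3:
  p(3) = 27 - 171 + 321 - 177 = 0  ✓
  Dividing out (λ - 3): p(λ) = (λ - 3)(λ² - 16λ + 59).
Step 3 — remaining eigenvalues from the quadratic λ² - 16λ + 59 = 0:
  Δ = 16² - 4·59 = 256 - 236 = 20,  λ = (16 ± √20)/2 = (16 ± 4.4721)/2 ≈ 10.2361 or 5.7639.
  Sorted: λ_1 = 10.2361,  λ_2 = 5.7639,  λ_3 = 3  (check: sum = 19 = tr ✓).

Step 4 — unit eigenvector for λ_1 ≈ 10.2361: v spans the null space of (Sigma - λ_1 I), whose rows are
  r_1 = (-3.2361, 2, 2),  r_2 = (2, -2.2361, 1),  r_3 = (2, 1, -6.2361).
  v is orthogonal to every row, so take v ∝ r_1 × r_2 = ((2)·(1) - (2)·(-2.2361), (2)·(2) - (-3.2361)·(1), (-3.2361)·(-2.2361) - (2)·(2)) ≈ (6.4721, 7.2361, 3.2361).
  Let u = (6.4721, 7.2361, 3.2361).
  ||u|| = √((6.4721)² + (7.2361)² + (3.2361)²) = √(104.7214) ≈ 10.2333,  v_1 = u/||u|| ≈ (0.6325, 0.7071, 0.3162) (||v_1|| = 1).

λ_1 = 10.2361,  λ_2 = 5.7639,  λ_3 = 3;  v_1 ≈ (0.6325, 0.7071, 0.3162)


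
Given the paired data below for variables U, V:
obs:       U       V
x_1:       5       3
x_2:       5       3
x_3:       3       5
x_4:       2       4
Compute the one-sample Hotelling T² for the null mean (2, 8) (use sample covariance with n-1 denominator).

Step 1 — sample mean vector:
  mean(U) = (5 + 5 + 3 + 2) / 4 = 15/4 = 3.75
  mean(V) = (3 + 3 + 5 + 4) / 4 = 15/4 = 3.75
  x̄ = (3.75, 3.75),  deviation x̄ - mu_0 = (3.75, 3.75) - (2, 8) = (1.75, -4.25).

Step 2 — sample covariance matrix, S[i,j] = (1/(n-1)) · Σ_k (x_{k,i} - mean_i) · (x_{k,j} - mean_j), divisor n-1 = 3:
  S[U,U] = ((1.25)·(1.25) + (1.25)·(1.25) + (-0.75)·(-0.75) + (-1.75)·(-1.75)) / 3 = 6.75/3 = 2.25
  S[U,V] = ((1.25)·(-0.75) + (1.25)·(-0.75) + (-0.75)·(1.25) + (-1.75)·(0.25)) / 3 = -3.25/3 = -1.0833
  S[V,V] = ((-0.75)·(-0.75) + (-0.75)·(-0.75) + (1.25)·(1.25) + (0.25)·(0.25)) / 3 = 2.75/3 = 0.9167
  S = [[2.25, -1.0833],
 [-1.0833, 0.9167]].

Step 3 — invert S. det(S) = 2.25·0.9167 - (-1.0833)² = 0.8889.
  S^{-1} = (1/det) · [[d, -b], [-b, a]] = [[1.0312, 1.2187],
 [1.2187, 2.5312]].

Step 4 — quadratic form (x̄ - mu_0)^T · S^{-1} · (x̄ - mu_0):
  S^{-1} · (x̄ - mu_0) = (-3.375, -8.625),
  (x̄ - mu_0)^T · [...] = (1.75)·(-3.375) + (-4.25)·(-8.625) = 30.75.

Step 5 — scale by n: T² = 4 · 30.75 = 123.

T² ≈ 123


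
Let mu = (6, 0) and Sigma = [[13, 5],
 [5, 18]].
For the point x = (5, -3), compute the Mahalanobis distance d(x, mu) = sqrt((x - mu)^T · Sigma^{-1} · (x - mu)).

Step 1 — centre the observation: (x - mu) = (-1, -3).

Step 2 — invert Sigma. det(Sigma) = 13·18 - (5)² = 209.
  Sigma^{-1} = (1/det) · [[d, -b], [-b, a]] = [[0.0861, -0.0239],
 [-0.0239, 0.0622]].

Step 3 — form the quadratic (x - mu)^T · Sigma^{-1} · (x - mu):
  Sigma^{-1} · (x - mu) = (-0.0144, -0.1627).
  (x - mu)^T · [Sigma^{-1} · (x - mu)] = (-1)·(-0.0144) + (-3)·(-0.1627) = 0.5024.

Step 4 — take square root: d = √(0.5024) ≈ 0.7088.

d(x, mu) = √(0.5024) ≈ 0.7088


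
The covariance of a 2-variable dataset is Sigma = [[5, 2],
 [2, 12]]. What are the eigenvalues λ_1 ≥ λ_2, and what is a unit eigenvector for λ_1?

Step 1 — characteristic polynomial of 2×2 Sigma:
  det(Sigma - λI) = λ² - trace · λ + det = 0.
  trace = 5 + 12 = 17, det = 5·12 - (2)² = 56.
Step 2 — discriminant:
  Δ = trace² - 4·det = 289 - 224 = 65.
Step 3 — eigenvalues:
  λ = (trace ± √Δ)/2 = (17 ± 8.0623)/2,
  λ_1 = 12.5311,  λ_2 = 4.4689.

Step 4 — unit eigenvector for λ_1: solve (Sigma - λ_1 I)v = 0. First row:
  (5 - 12.5311)·v_x + (2)·v_y = 0, i.e. (-7.5311)·v_x + (2)·v_y = 0,
  so v ∝ (b, λ_1 - a) = (2, 7.5311) = u.
  ||u|| = √((2)² + (7.5311)²) = √(60.7179) ≈ 7.7922,
  v_1 = u/||u|| ≈ (0.2567, 0.9665) (||v_1|| = 1).

λ_1 = 12.5311,  λ_2 = 4.4689;  v_1 ≈ (0.2567, 0.9665)


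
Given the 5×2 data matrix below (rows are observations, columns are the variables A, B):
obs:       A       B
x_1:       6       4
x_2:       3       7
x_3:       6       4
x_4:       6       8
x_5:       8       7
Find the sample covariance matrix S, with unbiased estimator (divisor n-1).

Step 1 — column means:
  mean(A) = (6 + 3 + 6 + 6 + 8) / 5 = 29/5 = 5.8
  mean(B) = (4 + 7 + 4 + 8 + 7) / 5 = 30/5 = 6

Step 2 — sample covariance S[i,j] = (1/(n-1)) · Σ_k (x_{k,i} - mean_i) · (x_{k,j} - mean_j), with n-1 = 4.
  S[A,A] = ((0.2)·(0.2) + (-2.8)·(-2.8) + (0.2)·(0.2) + (0.2)·(0.2) + (2.2)·(2.2)) / 4 = 12.8/4 = 3.2
  S[A,B] = ((0.2)·(-2) + (-2.8)·(1) + (0.2)·(-2) + (0.2)·(2) + (2.2)·(1)) / 4 = -1/4 = -0.25
  S[B,B] = ((-2)·(-2) + (1)·(1) + (-2)·(-2) + (2)·(2) + (1)·(1)) / 4 = 14/4 = 3.5

S is symmetric (S[j,i] = S[i,j]). Assembling:

S = [[3.2, -0.25],
 [-0.25, 3.5]]


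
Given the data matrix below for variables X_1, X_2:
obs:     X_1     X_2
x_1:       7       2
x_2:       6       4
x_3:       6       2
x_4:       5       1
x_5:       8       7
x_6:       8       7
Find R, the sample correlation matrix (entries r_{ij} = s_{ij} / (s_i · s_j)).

Step 1 — column means:
  mean(X_1) = (7 + 6 + 6 + 5 + 8 + 8) / 6 = 40/6 = 6.6667
  mean(X_2) = (2 + 4 + 2 + 1 + 7 + 7) / 6 = 23/6 = 3.8333

Step 2 — sample variances and covariances s[i,j] = (1/(n-1)) · Σ_k (x_{k,i} - mean_i) · (x_{k,j} - mean_j), with n-1 = 5:
  s[X_1,X_1] = ((0.3333)·(0.3333) + (-0.6667)·(-0.6667) + (-0.6667)·(-0.6667) + (-1.6667)·(-1.6667) + (1.3333)·(1.3333) + (1.3333)·(1.3333)) / 5 = 7.3333/5 = 1.4667
  s[X_1,X_2] = ((0.3333)·(-1.8333) + (-0.6667)·(0.1667) + (-0.6667)·(-1.8333) + (-1.6667)·(-2.8333) + (1.3333)·(3.1667) + (1.3333)·(3.1667)) / 5 = 13.6667/5 = 2.7333
  s[X_2,X_2] = ((-1.8333)·(-1.8333) + (0.1667)·(0.1667) + (-1.8333)·(-1.8333) + (-2.8333)·(-2.8333) + (3.1667)·(3.1667) + (3.1667)·(3.1667)) / 5 = 34.8333/5 = 6.9667
  Sample standard deviations s_i = √(s[i,i]):
  s(X_1) = √(1.4667) = 1.2111
  s(X_2) = √(6.9667) = 2.6394

Step 3 — r_{ij} = s_{ij} / (s_i · s_j):
  r[X_1,X_1] = 1 (diagonal).
  r[X_1,X_2] = 2.7333 / (1.2111 · 2.6394) = 2.7333 / 3.1965 = 0.8551
  r[X_2,X_2] = 1 (diagonal).

R is symmetric with unit diagonal. Assembling:

R = [[1, 0.8551],
 [0.8551, 1]]


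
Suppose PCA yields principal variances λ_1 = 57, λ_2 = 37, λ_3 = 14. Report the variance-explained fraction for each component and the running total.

Step 1 — total variance = trace(Sigma) = Σ λ_i = 57 + 37 + 14 = 108.

Step 2 — fraction explained by component i = λ_i / Σ λ:
  PC1: 57/108 = 0.5278
  PC2: 37/108 = 0.3426
  PC3: 14/108 = 0.1296

Step 3 — cumulative fraction after k components = (λ_1 + ... + λ_k) / Σ λ:
  k = 1: 57/108 = 0.5278
  k = 2: (57 + 37)/108 = 94/108 = 0.8704
  k = 3: (57 + 37 + 14)/108 = 108/108 = 1

Summary (fraction, with percent):

explained: PC1 0.5278 (52.78%), PC2 0.3426 (34.26%), PC3 0.1296 (12.96%);  cumulative: 0.5278, 0.8704, 1


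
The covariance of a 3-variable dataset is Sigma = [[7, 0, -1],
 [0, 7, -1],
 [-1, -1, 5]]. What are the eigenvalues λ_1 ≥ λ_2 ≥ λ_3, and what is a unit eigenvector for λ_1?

Step 1 — characteristic polynomial p(λ) = det(λI - Sigma) = λ³ - tr·λ² + c_1·λ - det, where tr = trace, c_1 = sum of the principal 2×2 minors, det = det(Sigma):
  tr = 7 + 7 + 5 = 19,
  c_1 = (7·7 - (0)²) + (7·5 - (-1)²) + (7·5 - (-1)²) = 49 + 34 + 34 = 117,
  det = 7·(7·5 - (-1)²) - (0)·((0)·5 - (-1)·(-1)) + (-1)·((0)·(-1) - 7·(-1)) = 7·(34) - (0)·(-1) + (-1)·(7) = 231.
  So p(λ) = λ³ - 19λ² + 117λ - 231.
Step 2 — look for an integer root (rational root theorem: any rational root is an integer divisor of 231). Testing λ = 7:
  p(7) = 343 - 931 + 819 - 231 = 0  ✓
  Dividing out (λ - 7): p(λ) = (λ - 7)(λ² - 12λ + 33).
Step 3 — remaining eigenvalues from the quadratic λ² - 12λ + 33 = 0:
  Δ = 12² - 4·33 = 144 - 132 = 12,  λ = (12 ± √12)/2 = (12 ± 3.4641)/2 ≈ 7.7321 or 4.2679.
  Sorted: λ_1 = 7.7321,  λ_2 = 7,  λ_3 = 4.2679  (check: sum = 19 = tr ✓).

Step 4 — unit eigenvector for λ_1 ≈ 7.7321: v spans the null space of (Sigma - λ_1 I), whose rows are
  r_1 = (-0.7321, 0, -1),  r_2 = (0, -0.7321, -1),  r_3 = (-1, -1, -2.7321).
  v is orthogonal to every row, so take v ∝ r_1 × r_2 = ((0)·(-1) - (-1)·(-0.7321), (-1)·(0) - (-0.7321)·(-1), (-0.7321)·(-0.7321) - (0)·(0)) ≈ (-0.7321, -0.7321, 0.5359).
  Rescale (multiply by -1 so the first nonzero entry is positive): u = (0.7321, 0.7321, -0.5359).
  ||u|| = √((0.7321)² + (0.7321)² + (-0.5359)²) = √(1.359) ≈ 1.1658,  v_1 = u/||u|| ≈ (0.628, 0.628, -0.4597) (||v_1|| = 1).

λ_1 = 7.7321,  λ_2 = 7,  λ_3 = 4.2679;  v_1 ≈ (0.628, 0.628, -0.4597)


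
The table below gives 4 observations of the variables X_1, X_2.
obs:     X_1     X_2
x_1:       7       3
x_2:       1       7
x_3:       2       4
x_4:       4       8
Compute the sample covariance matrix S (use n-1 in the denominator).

Step 1 — column means:
  mean(X_1) = (7 + 1 + 2 + 4) / 4 = 14/4 = 3.5
  mean(X_2) = (3 + 7 + 4 + 8) / 4 = 22/4 = 5.5

Step 2 — sample covariance S[i,j] = (1/(n-1)) · Σ_k (x_{k,i} - mean_i) · (x_{k,j} - mean_j), with n-1 = 3.
  S[X_1,X_1] = ((3.5)·(3.5) + (-2.5)·(-2.5) + (-1.5)·(-1.5) + (0.5)·(0.5)) / 3 = 21/3 = 7
  S[X_1,X_2] = ((3.5)·(-2.5) + (-2.5)·(1.5) + (-1.5)·(-1.5) + (0.5)·(2.5)) / 3 = -9/3 = -3
  S[X_2,X_2] = ((-2.5)·(-2.5) + (1.5)·(1.5) + (-1.5)·(-1.5) + (2.5)·(2.5)) / 3 = 17/3 = 5.6667

S is symmetric (S[j,i] = S[i,j]). Assembling:

S = [[7, -3],
 [-3, 5.6667]]


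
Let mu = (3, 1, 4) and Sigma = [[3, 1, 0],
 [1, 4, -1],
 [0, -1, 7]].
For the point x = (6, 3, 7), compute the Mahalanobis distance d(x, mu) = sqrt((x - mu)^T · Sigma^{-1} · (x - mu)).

Step 1 — centre the observation: (x - mu) = (3, 2, 3).

Step 2 — invert Sigma (cofactor / det for 3×3, or solve directly):
  Sigma^{-1} = [[0.3649, -0.0946, -0.0135],
 [-0.0946, 0.2838, 0.0405],
 [-0.0135, 0.0405, 0.1486]].

Step 3 — form the quadratic (x - mu)^T · Sigma^{-1} · (x - mu):
  Sigma^{-1} · (x - mu) = (0.8649, 0.4054, 0.4865).
  (x - mu)^T · [Sigma^{-1} · (x - mu)] = (3)·(0.8649) + (2)·(0.4054) + (3)·(0.4865) = 4.8649.

Step 4 — take square root: d = √(4.8649) ≈ 2.2056.

d(x, mu) = √(4.8649) ≈ 2.2056


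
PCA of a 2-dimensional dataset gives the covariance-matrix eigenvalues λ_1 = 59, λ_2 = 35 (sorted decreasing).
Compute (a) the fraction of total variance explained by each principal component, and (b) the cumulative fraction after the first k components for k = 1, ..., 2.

Step 1 — total variance = trace(Sigma) = Σ λ_i = 59 + 35 = 94.

Step 2 — fraction explained by component i = λ_i / Σ λ:
  PC1: 59/94 = 0.6277
  PC2: 35/94 = 0.3723

Step 3 — cumulative fraction after k components = (λ_1 + ... + λ_k) / Σ λ:
  k = 1: 59/94 = 0.6277
  k = 2: (59 + 35)/94 = 94/94 = 1

Summary (fraction, with percent):

explained: PC1 0.6277 (62.77%), PC2 0.3723 (37.23%);  cumulative: 0.6277, 1


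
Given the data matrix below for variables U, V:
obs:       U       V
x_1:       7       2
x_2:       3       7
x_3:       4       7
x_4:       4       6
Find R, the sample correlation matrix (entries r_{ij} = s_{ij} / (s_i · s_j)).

Step 1 — column means:
  mean(U) = (7 + 3 + 4 + 4) / 4 = 18/4 = 4.5
  mean(V) = (2 + 7 + 7 + 6) / 4 = 22/4 = 5.5

Step 2 — sample variances and covariances s[i,j] = (1/(n-1)) · Σ_k (x_{k,i} - mean_i) · (x_{k,j} - mean_j), with n-1 = 3:
  s[U,U] = ((2.5)·(2.5) + (-1.5)·(-1.5) + (-0.5)·(-0.5) + (-0.5)·(-0.5)) / 3 = 9/3 = 3
  s[U,V] = ((2.5)·(-3.5) + (-1.5)·(1.5) + (-0.5)·(1.5) + (-0.5)·(0.5)) / 3 = -12/3 = -4
  s[V,V] = ((-3.5)·(-3.5) + (1.5)·(1.5) + (1.5)·(1.5) + (0.5)·(0.5)) / 3 = 17/3 = 5.6667
  Sample standard deviations s_i = √(s[i,i]):
  s(U) = √(3) = 1.7321
  s(V) = √(5.6667) = 2.3805

Step 3 — r_{ij} = s_{ij} / (s_i · s_j):
  r[U,U] = 1 (diagonal).
  r[U,V] = -4 / (1.7321 · 2.3805) = -4 / 4.1231 = -0.9701
  r[V,V] = 1 (diagonal).

R is symmetric with unit diagonal. Assembling:

R = [[1, -0.9701],
 [-0.9701, 1]]


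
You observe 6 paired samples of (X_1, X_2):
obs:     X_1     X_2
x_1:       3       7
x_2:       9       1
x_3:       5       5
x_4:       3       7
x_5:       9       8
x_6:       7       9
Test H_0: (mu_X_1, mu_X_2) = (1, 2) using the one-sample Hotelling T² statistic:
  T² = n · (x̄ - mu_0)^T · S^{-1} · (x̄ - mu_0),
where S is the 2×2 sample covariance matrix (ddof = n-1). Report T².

Step 1 — sample mean vector:
  mean(X_1) = (3 + 9 + 5 + 3 + 9 + 7) / 6 = 36/6 = 6
  mean(X_2) = (7 + 1 + 5 + 7 + 8 + 9) / 6 = 37/6 = 6.1667
  x̄ = (6, 6.1667),  deviation x̄ - mu_0 = (6, 6.1667) - (1, 2) = (5, 4.1667).

Step 2 — sample covariance matrix, S[i,j] = (1/(n-1)) · Σ_k (x_{k,i} - mean_i) · (x_{k,j} - mean_j), divisor n-1 = 5:
  S[X_1,X_1] = ((-3)·(-3) + (3)·(3) + (-1)·(-1) + (-3)·(-3) + (3)·(3) + (1)·(1)) / 5 = 38/5 = 7.6
  S[X_1,X_2] = ((-3)·(0.8333) + (3)·(-5.1667) + (-1)·(-1.1667) + (-3)·(0.8333) + (3)·(1.8333) + (1)·(2.8333)) / 5 = -11/5 = -2.2
  S[X_2,X_2] = ((0.8333)·(0.8333) + (-5.1667)·(-5.1667) + (-1.1667)·(-1.1667) + (0.8333)·(0.8333) + (1.8333)·(1.8333) + (2.8333)·(2.8333)) / 5 = 40.8333/5 = 8.1667
  S = [[7.6, -2.2],
 [-2.2, 8.1667]].

Step 3 — invert S. det(S) = 7.6·8.1667 - (-2.2)² = 57.2267.
  S^{-1} = (1/det) · [[d, -b], [-b, a]] = [[0.1427, 0.0384],
 [0.0384, 0.1328]].

Step 4 — quadratic form (x̄ - mu_0)^T · S^{-1} · (x̄ - mu_0):
  S^{-1} · (x̄ - mu_0) = (0.8737, 0.7456),
  (x̄ - mu_0)^T · [...] = (5)·(0.8737) + (4.1667)·(0.7456) = 7.4751.

Step 5 — scale by n: T² = 6 · 7.4751 = 44.8509.

T² ≈ 44.8509


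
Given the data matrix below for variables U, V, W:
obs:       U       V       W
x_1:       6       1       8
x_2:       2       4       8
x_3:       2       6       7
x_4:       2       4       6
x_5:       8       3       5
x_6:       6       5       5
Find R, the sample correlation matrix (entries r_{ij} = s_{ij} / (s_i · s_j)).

Step 1 — column means:
  mean(U) = (6 + 2 + 2 + 2 + 8 + 6) / 6 = 26/6 = 4.3333
  mean(V) = (1 + 4 + 6 + 4 + 3 + 5) / 6 = 23/6 = 3.8333
  mean(W) = (8 + 8 + 7 + 6 + 5 + 5) / 6 = 39/6 = 6.5

Step 2 — sample variances and covariances s[i,j] = (1/(n-1)) · Σ_k (x_{k,i} - mean_i) · (x_{k,j} - mean_j), with n-1 = 5:
  s[U,U] = ((1.6667)·(1.6667) + (-2.3333)·(-2.3333) + (-2.3333)·(-2.3333) + (-2.3333)·(-2.3333) + (3.6667)·(3.6667) + (1.6667)·(1.6667)) / 5 = 35.3333/5 = 7.0667
  s[U,V] = ((1.6667)·(-2.8333) + (-2.3333)·(0.1667) + (-2.3333)·(2.1667) + (-2.3333)·(0.1667) + (3.6667)·(-0.8333) + (1.6667)·(1.1667)) / 5 = -11.6667/5 = -2.3333
  s[U,W] = ((1.6667)·(1.5) + (-2.3333)·(1.5) + (-2.3333)·(0.5) + (-2.3333)·(-0.5) + (3.6667)·(-1.5) + (1.6667)·(-1.5)) / 5 = -9/5 = -1.8
  s[V,V] = ((-2.8333)·(-2.8333) + (0.1667)·(0.1667) + (2.1667)·(2.1667) + (0.1667)·(0.1667) + (-0.8333)·(-0.8333) + (1.1667)·(1.1667)) / 5 = 14.8333/5 = 2.9667
  s[V,W] = ((-2.8333)·(1.5) + (0.1667)·(1.5) + (2.1667)·(0.5) + (0.1667)·(-0.5) + (-0.8333)·(-1.5) + (1.1667)·(-1.5)) / 5 = -3.5/5 = -0.7
  s[W,W] = ((1.5)·(1.5) + (1.5)·(1.5) + (0.5)·(0.5) + (-0.5)·(-0.5) + (-1.5)·(-1.5) + (-1.5)·(-1.5)) / 5 = 9.5/5 = 1.9
  Sample standard deviations s_i = √(s[i,i]):
  s(U) = √(7.0667) = 2.6583
  s(V) = √(2.9667) = 1.7224
  s(W) = √(1.9) = 1.3784

Step 3 — r_{ij} = s_{ij} / (s_i · s_j):
  r[U,U] = 1 (diagonal).
  r[U,V] = -2.3333 / (2.6583 · 1.7224) = -2.3333 / 4.5787 = -0.5096
  r[U,W] = -1.8 / (2.6583 · 1.3784) = -1.8 / 3.6642 = -0.4912
  r[V,V] = 1 (diagonal).
  r[V,W] = -0.7 / (1.7224 · 1.3784) = -0.7 / 2.3742 = -0.2948
  r[W,W] = 1 (diagonal).

R is symmetric with unit diagonal. Assembling:

R = [[1, -0.5096, -0.4912],
 [-0.5096, 1, -0.2948],
 [-0.4912, -0.2948, 1]]


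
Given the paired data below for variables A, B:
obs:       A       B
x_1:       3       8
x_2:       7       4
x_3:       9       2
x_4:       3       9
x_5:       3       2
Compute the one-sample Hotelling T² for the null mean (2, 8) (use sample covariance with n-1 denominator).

Step 1 — sample mean vector:
  mean(A) = (3 + 7 + 9 + 3 + 3) / 5 = 25/5 = 5
  mean(B) = (8 + 4 + 2 + 9 + 2) / 5 = 25/5 = 5
  x̄ = (5, 5),  deviation x̄ - mu_0 = (5, 5) - (2, 8) = (3, -3).

Step 2 — sample covariance matrix, S[i,j] = (1/(n-1)) · Σ_k (x_{k,i} - mean_i) · (x_{k,j} - mean_j), divisor n-1 = 4:
  S[A,A] = ((-2)·(-2) + (2)·(2) + (4)·(4) + (-2)·(-2) + (-2)·(-2)) / 4 = 32/4 = 8
  S[A,B] = ((-2)·(3) + (2)·(-1) + (4)·(-3) + (-2)·(4) + (-2)·(-3)) / 4 = -22/4 = -5.5
  S[B,B] = ((3)·(3) + (-1)·(-1) + (-3)·(-3) + (4)·(4) + (-3)·(-3)) / 4 = 44/4 = 11
  S = [[8, -5.5],
 [-5.5, 11]].

Step 3 — invert S. det(S) = 8·11 - (-5.5)² = 57.75.
  S^{-1} = (1/det) · [[d, -b], [-b, a]] = [[0.1905, 0.0952],
 [0.0952, 0.1385]].

Step 4 — quadratic form (x̄ - mu_0)^T · S^{-1} · (x̄ - mu_0):
  S^{-1} · (x̄ - mu_0) = (0.2857, -0.1299),
  (x̄ - mu_0)^T · [...] = (3)·(0.2857) + (-3)·(-0.1299) = 1.2468.

Step 5 — scale by n: T² = 5 · 1.2468 = 6.2338.

T² ≈ 6.2338


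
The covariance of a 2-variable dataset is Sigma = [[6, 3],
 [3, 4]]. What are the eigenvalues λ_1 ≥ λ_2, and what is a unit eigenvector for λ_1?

Step 1 — characteristic polynomial of 2×2 Sigma:
  det(Sigma - λI) = λ² - trace · λ + det = 0.
  trace = 6 + 4 = 10, det = 6·4 - (3)² = 15.
Step 2 — discriminant:
  Δ = trace² - 4·det = 100 - 60 = 40.
Step 3 — eigenvalues:
  λ = (trace ± √Δ)/2 = (10 ± 6.3246)/2,
  λ_1 = 8.1623,  λ_2 = 1.8377.

Step 4 — unit eigenvector for λ_1: solve (Sigma - λ_1 I)v = 0. First row:
  (6 - 8.1623)·v_x + (3)·v_y = 0, i.e. (-2.1623)·v_x + (3)·v_y = 0,
  so v ∝ (b, λ_1 - a) = (3, 2.1623) = u.
  ||u|| = √((3)² + (2.1623)²) = √(13.6754) ≈ 3.698,
  v_1 = u/||u|| ≈ (0.8112, 0.5847) (||v_1|| = 1).

λ_1 = 8.1623,  λ_2 = 1.8377;  v_1 ≈ (0.8112, 0.5847)


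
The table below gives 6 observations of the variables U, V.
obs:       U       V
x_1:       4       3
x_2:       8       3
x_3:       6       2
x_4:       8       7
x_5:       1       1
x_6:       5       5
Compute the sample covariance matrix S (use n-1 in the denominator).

Step 1 — column means:
  mean(U) = (4 + 8 + 6 + 8 + 1 + 5) / 6 = 32/6 = 5.3333
  mean(V) = (3 + 3 + 2 + 7 + 1 + 5) / 6 = 21/6 = 3.5

Step 2 — sample covariance S[i,j] = (1/(n-1)) · Σ_k (x_{k,i} - mean_i) · (x_{k,j} - mean_j), with n-1 = 5.
  S[U,U] = ((-1.3333)·(-1.3333) + (2.6667)·(2.6667) + (0.6667)·(0.6667) + (2.6667)·(2.6667) + (-4.3333)·(-4.3333) + (-0.3333)·(-0.3333)) / 5 = 35.3333/5 = 7.0667
  S[U,V] = ((-1.3333)·(-0.5) + (2.6667)·(-0.5) + (0.6667)·(-1.5) + (2.6667)·(3.5) + (-4.3333)·(-2.5) + (-0.3333)·(1.5)) / 5 = 18/5 = 3.6
  S[V,V] = ((-0.5)·(-0.5) + (-0.5)·(-0.5) + (-1.5)·(-1.5) + (3.5)·(3.5) + (-2.5)·(-2.5) + (1.5)·(1.5)) / 5 = 23.5/5 = 4.7

S is symmetric (S[j,i] = S[i,j]). Assembling:

S = [[7.0667, 3.6],
 [3.6, 4.7]]


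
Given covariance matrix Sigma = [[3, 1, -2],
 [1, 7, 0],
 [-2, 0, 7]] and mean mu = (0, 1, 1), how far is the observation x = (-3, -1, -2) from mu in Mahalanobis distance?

Step 1 — centre the observation: (x - mu) = (-3, -2, -3).

Step 2 — invert Sigma (cofactor / det for 3×3, or solve directly):
  Sigma^{-1} = [[0.4375, -0.0625, 0.125],
 [-0.0625, 0.1518, -0.0179],
 [0.125, -0.0179, 0.1786]].

Step 3 — form the quadratic (x - mu)^T · Sigma^{-1} · (x - mu):
  Sigma^{-1} · (x - mu) = (-1.5625, -0.0625, -0.875).
  (x - mu)^T · [Sigma^{-1} · (x - mu)] = (-3)·(-1.5625) + (-2)·(-0.0625) + (-3)·(-0.875) = 7.4375.

Step 4 — take square root: d = √(7.4375) ≈ 2.7272.

d(x, mu) = √(7.4375) ≈ 2.7272


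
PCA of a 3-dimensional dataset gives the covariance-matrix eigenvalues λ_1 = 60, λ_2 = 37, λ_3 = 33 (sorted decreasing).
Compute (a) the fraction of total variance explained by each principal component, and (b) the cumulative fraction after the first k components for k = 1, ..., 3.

Step 1 — total variance = trace(Sigma) = Σ λ_i = 60 + 37 + 33 = 130.

Step 2 — fraction explained by component i = λ_i / Σ λ:
  PC1: 60/130 = 0.4615
  PC2: 37/130 = 0.2846
  PC3: 33/130 = 0.2538

Step 3 — cumulative fraction after k components = (λ_1 + ... + λ_k) / Σ λ:
  k = 1: 60/130 = 0.4615
  k = 2: (60 + 37)/130 = 97/130 = 0.7462
  k = 3: (60 + 37 + 33)/130 = 130/130 = 1

Summary (fraction, with percent):

explained: PC1 0.4615 (46.15%), PC2 0.2846 (28.46%), PC3 0.2538 (25.38%);  cumulative: 0.4615, 0.7462, 1


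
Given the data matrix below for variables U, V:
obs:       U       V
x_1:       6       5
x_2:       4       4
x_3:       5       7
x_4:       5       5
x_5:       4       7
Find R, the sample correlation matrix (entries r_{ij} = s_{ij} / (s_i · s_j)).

Step 1 — column means:
  mean(U) = (6 + 4 + 5 + 5 + 4) / 5 = 24/5 = 4.8
  mean(V) = (5 + 4 + 7 + 5 + 7) / 5 = 28/5 = 5.6

Step 2 — sample variances and covariances s[i,j] = (1/(n-1)) · Σ_k (x_{k,i} - mean_i) · (x_{k,j} - mean_j), with n-1 = 4:
  s[U,U] = ((1.2)·(1.2) + (-0.8)·(-0.8) + (0.2)·(0.2) + (0.2)·(0.2) + (-0.8)·(-0.8)) / 4 = 2.8/4 = 0.7
  s[U,V] = ((1.2)·(-0.6) + (-0.8)·(-1.6) + (0.2)·(1.4) + (0.2)·(-0.6) + (-0.8)·(1.4)) / 4 = -0.4/4 = -0.1
  s[V,V] = ((-0.6)·(-0.6) + (-1.6)·(-1.6) + (1.4)·(1.4) + (-0.6)·(-0.6) + (1.4)·(1.4)) / 4 = 7.2/4 = 1.8
  Sample standard deviations s_i = √(s[i,i]):
  s(U) = √(0.7) = 0.8367
  s(V) = √(1.8) = 1.3416

Step 3 — r_{ij} = s_{ij} / (s_i · s_j):
  r[U,U] = 1 (diagonal).
  r[U,V] = -0.1 / (0.8367 · 1.3416) = -0.1 / 1.1225 = -0.0891
  r[V,V] = 1 (diagonal).

R is symmetric with unit diagonal. Assembling:

R = [[1, -0.0891],
 [-0.0891, 1]]


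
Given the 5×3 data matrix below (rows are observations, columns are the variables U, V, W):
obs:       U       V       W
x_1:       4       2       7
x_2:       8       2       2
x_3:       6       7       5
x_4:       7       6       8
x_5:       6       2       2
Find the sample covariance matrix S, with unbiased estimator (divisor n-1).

Step 1 — column means:
  mean(U) = (4 + 8 + 6 + 7 + 6) / 5 = 31/5 = 6.2
  mean(V) = (2 + 2 + 7 + 6 + 2) / 5 = 19/5 = 3.8
  mean(W) = (7 + 2 + 5 + 8 + 2) / 5 = 24/5 = 4.8

Step 2 — sample covariance S[i,j] = (1/(n-1)) · Σ_k (x_{k,i} - mean_i) · (x_{k,j} - mean_j), with n-1 = 4.
  S[U,U] = ((-2.2)·(-2.2) + (1.8)·(1.8) + (-0.2)·(-0.2) + (0.8)·(0.8) + (-0.2)·(-0.2)) / 4 = 8.8/4 = 2.2
  S[U,V] = ((-2.2)·(-1.8) + (1.8)·(-1.8) + (-0.2)·(3.2) + (0.8)·(2.2) + (-0.2)·(-1.8)) / 4 = 2.2/4 = 0.55
  S[U,W] = ((-2.2)·(2.2) + (1.8)·(-2.8) + (-0.2)·(0.2) + (0.8)·(3.2) + (-0.2)·(-2.8)) / 4 = -6.8/4 = -1.7
  S[V,V] = ((-1.8)·(-1.8) + (-1.8)·(-1.8) + (3.2)·(3.2) + (2.2)·(2.2) + (-1.8)·(-1.8)) / 4 = 24.8/4 = 6.2
  S[V,W] = ((-1.8)·(2.2) + (-1.8)·(-2.8) + (3.2)·(0.2) + (2.2)·(3.2) + (-1.8)·(-2.8)) / 4 = 13.8/4 = 3.45
  S[W,W] = ((2.2)·(2.2) + (-2.8)·(-2.8) + (0.2)·(0.2) + (3.2)·(3.2) + (-2.8)·(-2.8)) / 4 = 30.8/4 = 7.7

S is symmetric (S[j,i] = S[i,j]). Assembling:

S = [[2.2, 0.55, -1.7],
 [0.55, 6.2, 3.45],
 [-1.7, 3.45, 7.7]]
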